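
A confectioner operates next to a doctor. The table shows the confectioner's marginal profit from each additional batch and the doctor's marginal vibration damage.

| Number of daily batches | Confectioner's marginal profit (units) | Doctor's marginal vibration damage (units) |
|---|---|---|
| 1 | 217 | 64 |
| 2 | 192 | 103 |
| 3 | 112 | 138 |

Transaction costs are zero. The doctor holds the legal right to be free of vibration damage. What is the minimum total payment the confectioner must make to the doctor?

Efficient level: marginal profit ≥ marginal vibration damage through level 2, so k* = 2.
With the doctor holding the right, the confectioner must at least compensate total damage at k*: 64 + 103 = 167.

167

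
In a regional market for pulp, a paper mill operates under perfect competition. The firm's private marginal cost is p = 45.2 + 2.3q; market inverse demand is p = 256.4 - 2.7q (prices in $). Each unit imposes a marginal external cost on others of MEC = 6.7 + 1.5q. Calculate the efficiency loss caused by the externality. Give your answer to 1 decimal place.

Market equilibrium (private): 45.2 + 2.3q = 256.4 - 2.7q → q_m = 42.2400.
Social marginal cost = private MC + MEC = 51.9 + 3.8q.
Set SMC = demand: 51.9 + 3.8q = 256.4 - 2.7q → q* = 31.4615.
Height of the DWL triangle at q_m is SMC(q_m) − demand(q_m) = MEC(q_m) = 70.0600.
DWL = ½ × 10.7785 × 70.0600 = 377.5709.

DWL = $377.6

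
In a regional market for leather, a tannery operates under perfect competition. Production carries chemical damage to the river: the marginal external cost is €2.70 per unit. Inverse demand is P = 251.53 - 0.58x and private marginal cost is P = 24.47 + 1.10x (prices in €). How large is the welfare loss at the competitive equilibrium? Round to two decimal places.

Market equilibrium (private): 24.47 + 1.10x = 251.53 - 0.58x → x_m = 135.1548.
Social marginal cost = private MC + MEC = 27.17 + 1.10x.
Set SMC = demand: 27.17 + 1.10x = 251.53 - 0.58x → x* = 133.5476.
Height of the DWL triangle at x_m is SMC(x_m) − demand(x_m) = MEC(x_m) = 2.7000.
DWL = ½ × 1.6072 × 2.7000 = 2.1697.

DWL = €2.17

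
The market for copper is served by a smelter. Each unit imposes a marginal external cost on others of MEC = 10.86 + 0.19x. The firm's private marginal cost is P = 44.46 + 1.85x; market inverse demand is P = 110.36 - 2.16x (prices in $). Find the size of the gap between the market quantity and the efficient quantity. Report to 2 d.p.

Market equilibrium (private): 44.46 + 1.85x = 110.36 - 2.16x → x_m = 16.4339.
Social marginal cost = private MC + MEC = 55.32 + 2.04x.
Set SMC = demand: 55.32 + 2.04x = 110.36 - 2.16x → x* = 13.1048.
Gap = |16.4339 − 13.1048| = 3.3291.

3.33 units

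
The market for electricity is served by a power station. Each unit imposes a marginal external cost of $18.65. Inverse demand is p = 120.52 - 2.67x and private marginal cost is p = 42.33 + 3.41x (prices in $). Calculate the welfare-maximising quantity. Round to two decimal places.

Social marginal cost = private MC + MEC = 60.98 + 3.41x.
Set SMC = demand: 60.98 + 3.41x = 120.52 - 2.67x → x* = 9.7928.

x* = 9.79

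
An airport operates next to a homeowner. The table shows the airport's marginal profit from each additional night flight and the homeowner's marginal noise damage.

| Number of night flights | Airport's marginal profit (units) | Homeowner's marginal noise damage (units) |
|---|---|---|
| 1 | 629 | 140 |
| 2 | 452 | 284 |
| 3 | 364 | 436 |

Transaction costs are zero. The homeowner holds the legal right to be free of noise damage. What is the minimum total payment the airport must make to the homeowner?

Efficient level: marginal profit ≥ marginal noise damage through level 2, so k* = 2.
With the homeowner holding the right, the airport must at least compensate total damage at k*: 140 + 284 = 424.

424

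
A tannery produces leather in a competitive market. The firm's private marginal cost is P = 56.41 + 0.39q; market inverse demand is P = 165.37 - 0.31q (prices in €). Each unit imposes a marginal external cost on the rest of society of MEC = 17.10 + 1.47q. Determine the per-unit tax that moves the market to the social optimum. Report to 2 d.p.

Social marginal cost = private MC + MEC = 73.51 + 1.86q.
Set SMC = demand: 73.51 + 1.86q = 165.37 - 0.31q → q* = 42.3318.
The Pigouvian tax equals MEC at q*: 17.10 + 1.47×42.3318 = 79.3277.

tax = €79.33 per unit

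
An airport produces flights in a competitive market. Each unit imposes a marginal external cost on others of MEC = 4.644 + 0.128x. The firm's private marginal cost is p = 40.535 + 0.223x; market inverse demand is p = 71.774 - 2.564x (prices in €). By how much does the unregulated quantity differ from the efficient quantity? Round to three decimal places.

Market equilibrium (private): 40.535 + 0.223x = 71.774 - 2.564x → x_m = 11.2088.
Social marginal cost = private MC + MEC = 45.179 + 0.351x.
Set SMC = demand: 45.179 + 0.351x = 71.774 - 2.564x → x* = 9.1235.
Gap = |11.2088 − 9.1235| = 2.0853.

2.085 units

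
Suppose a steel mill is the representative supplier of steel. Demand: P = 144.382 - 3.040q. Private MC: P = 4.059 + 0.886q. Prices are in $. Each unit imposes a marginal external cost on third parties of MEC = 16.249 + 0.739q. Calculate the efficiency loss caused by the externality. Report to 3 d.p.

Market equilibrium (private): 4.059 + 0.886q = 144.382 - 3.040q → q_m = 35.7420.
Social marginal cost = private MC + MEC = 20.308 + 1.625q.
Set SMC = demand: 20.308 + 1.625q = 144.382 - 3.040q → q* = 26.5968.
Between q* and q_m the wedge SMC − demand runs linearly from 0 to MEC(q_m), so the loss is a triangle.
DWL = ½ × 9.1452 × 42.6623 = 195.0776.

DWL = $195.078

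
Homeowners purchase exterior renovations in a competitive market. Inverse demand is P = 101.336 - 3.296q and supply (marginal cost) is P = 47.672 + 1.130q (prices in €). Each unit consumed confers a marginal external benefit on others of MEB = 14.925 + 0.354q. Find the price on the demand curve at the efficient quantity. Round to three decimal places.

P = €45.818

Social marginal benefit = demand + MEB = 116.261 - 2.942q.
Set SMB = MC: 116.261 - 2.942q = 47.672 + 1.130q → q* = 16.8441.
Consumer price on the demand curve at q*: 101.336 − 3.296×16.8441 = 45.8178.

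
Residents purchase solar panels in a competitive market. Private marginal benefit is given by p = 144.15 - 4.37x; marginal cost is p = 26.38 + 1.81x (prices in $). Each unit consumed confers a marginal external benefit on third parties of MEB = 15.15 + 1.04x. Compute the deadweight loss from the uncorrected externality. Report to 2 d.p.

Market equilibrium (private): 26.38 + 1.81x = 144.15 - 4.37x → x_m = 19.0566.
Social marginal benefit = demand + MEB = 159.30 - 3.33x.
Set SMB = MC: 159.30 - 3.33x = 26.38 + 1.81x → x* = 25.8599.
The loss is the area between SMB and MC from x* to x_m; with linear curves that's a triangle of height MEB(x_m).
DWL = ½ × 6.8033 × 34.9689 = 118.9520.

DWL = $118.95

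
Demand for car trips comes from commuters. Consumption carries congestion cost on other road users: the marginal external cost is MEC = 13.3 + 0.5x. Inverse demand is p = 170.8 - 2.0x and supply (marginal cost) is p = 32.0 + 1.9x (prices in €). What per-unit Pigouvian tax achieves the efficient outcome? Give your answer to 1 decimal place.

Social marginal benefit = demand − MEC = 157.5 - 2.5x.
Set SMB = MC: 157.5 - 2.5x = 32.0 + 1.9x → x* = 28.5227.
The Pigouvian tax equals MEC at x*: 13.3 + 0.5×28.5227 = 27.5614.

tax = €27.6 per unit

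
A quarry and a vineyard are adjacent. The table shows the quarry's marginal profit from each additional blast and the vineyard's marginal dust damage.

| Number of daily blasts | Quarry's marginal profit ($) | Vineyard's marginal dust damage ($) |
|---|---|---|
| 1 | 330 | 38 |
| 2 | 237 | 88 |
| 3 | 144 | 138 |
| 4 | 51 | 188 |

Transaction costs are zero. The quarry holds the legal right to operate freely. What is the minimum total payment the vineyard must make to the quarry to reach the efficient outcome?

$51

Left alone the quarry would choose level 4 (marginal profit stays positive).
Efficient level: k* = 3 (marginal profit ≥ marginal dust damage through 3).
The vineyard must at least cover the quarry's forgone profit from cutting 4→3: 51 = 51.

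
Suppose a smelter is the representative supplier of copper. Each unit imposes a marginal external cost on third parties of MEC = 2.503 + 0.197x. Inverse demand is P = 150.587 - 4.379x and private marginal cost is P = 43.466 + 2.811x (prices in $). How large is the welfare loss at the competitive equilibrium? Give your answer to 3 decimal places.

DWL = $2.002

Market equilibrium (private): 43.466 + 2.811x = 150.587 - 4.379x → x_m = 14.8986.
Social marginal cost = private MC + MEC = 45.969 + 3.008x.
Set SMC = demand: 45.969 + 3.008x = 150.587 - 4.379x → x* = 14.1624.
Between x* and x_m the wedge SMC − demand runs linearly from 0 to MEC(x_m), so the loss is a triangle.
DWL = ½ × 0.7362 × 5.4380 = 2.0017.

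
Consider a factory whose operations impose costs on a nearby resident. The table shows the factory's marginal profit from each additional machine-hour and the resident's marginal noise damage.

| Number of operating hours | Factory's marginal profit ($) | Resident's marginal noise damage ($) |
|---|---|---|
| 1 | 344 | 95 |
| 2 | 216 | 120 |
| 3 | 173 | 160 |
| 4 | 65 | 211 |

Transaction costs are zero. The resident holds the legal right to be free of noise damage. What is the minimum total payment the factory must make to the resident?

Efficient level: marginal profit ≥ marginal noise damage through level 3, so k* = 3.
With the resident holding the right, the factory must at least compensate total damage at k*: 95 + 120 + 160 = 375.

$375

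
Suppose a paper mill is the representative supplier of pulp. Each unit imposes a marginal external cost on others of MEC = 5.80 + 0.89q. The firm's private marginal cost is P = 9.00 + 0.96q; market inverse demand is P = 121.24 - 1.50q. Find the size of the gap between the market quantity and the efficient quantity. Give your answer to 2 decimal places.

Market equilibrium (private): 9.00 + 0.96q = 121.24 - 1.50q → q_m = 45.6260.
Social marginal cost = private MC + MEC = 14.80 + 1.85q.
Set SMC = demand: 14.80 + 1.85q = 121.24 - 1.50q → q* = 31.7731.
Gap = |45.6260 − 31.7731| = 13.8529.

13.85 units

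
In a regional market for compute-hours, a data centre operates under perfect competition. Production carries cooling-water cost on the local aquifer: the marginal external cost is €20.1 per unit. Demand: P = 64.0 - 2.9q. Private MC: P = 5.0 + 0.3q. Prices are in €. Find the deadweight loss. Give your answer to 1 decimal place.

Market equilibrium (private): 5.0 + 0.3q = 64.0 - 2.9q → q_m = 18.4375.
Social marginal cost = private MC + MEC = 25.1 + 0.3q.
Set SMC = demand: 25.1 + 0.3q = 64.0 - 2.9q → q* = 12.1563.
Between q* and q_m the wedge SMC − demand runs linearly from 0 to MEC(q_m), so the loss is a triangle.
DWL = ½ × 6.2812 × 20.1000 = 63.1261.

DWL = €63.1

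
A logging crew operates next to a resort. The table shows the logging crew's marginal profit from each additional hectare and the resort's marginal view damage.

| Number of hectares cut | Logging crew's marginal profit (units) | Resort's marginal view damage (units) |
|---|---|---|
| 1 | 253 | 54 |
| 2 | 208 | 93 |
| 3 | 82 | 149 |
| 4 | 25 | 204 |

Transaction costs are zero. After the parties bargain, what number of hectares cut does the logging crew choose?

Bargaining reaches the level where marginal profit last exceeds marginal view damage.
That holds through level 2 (208 ≥ 93) but not at 3 (82 < 149).

2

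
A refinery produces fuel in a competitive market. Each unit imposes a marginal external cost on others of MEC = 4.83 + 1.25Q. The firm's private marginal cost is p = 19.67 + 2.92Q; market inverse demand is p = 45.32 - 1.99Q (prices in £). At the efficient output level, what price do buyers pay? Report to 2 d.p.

Social marginal cost = private MC + MEC = 24.50 + 4.17Q.
Set SMC = demand: 24.50 + 4.17Q = 45.32 - 1.99Q → Q* = 3.3799.
Consumer price on the demand curve at Q*: 45.32 − 1.99×3.3799 = 38.5940.

P = £38.59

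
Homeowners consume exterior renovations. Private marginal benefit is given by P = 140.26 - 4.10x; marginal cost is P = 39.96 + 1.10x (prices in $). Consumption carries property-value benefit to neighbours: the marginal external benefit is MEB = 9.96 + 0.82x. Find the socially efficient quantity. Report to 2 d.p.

Social marginal benefit = demand + MEB = 150.22 - 3.28x.
Set SMB = MC: 150.22 - 3.28x = 39.96 + 1.10x → x* = 25.1735.

x* = 25.17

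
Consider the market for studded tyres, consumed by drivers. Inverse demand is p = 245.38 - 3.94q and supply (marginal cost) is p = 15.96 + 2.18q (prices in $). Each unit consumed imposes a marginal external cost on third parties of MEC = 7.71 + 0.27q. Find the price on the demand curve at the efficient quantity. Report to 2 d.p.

P = $108.68

Social marginal benefit = demand − MEC = 237.67 - 4.21q.
Set SMB = MC: 237.67 - 4.21q = 15.96 + 2.18q → q* = 34.6964.
Consumer price on the demand curve at q*: 245.38 − 3.94×34.6964 = 108.6762.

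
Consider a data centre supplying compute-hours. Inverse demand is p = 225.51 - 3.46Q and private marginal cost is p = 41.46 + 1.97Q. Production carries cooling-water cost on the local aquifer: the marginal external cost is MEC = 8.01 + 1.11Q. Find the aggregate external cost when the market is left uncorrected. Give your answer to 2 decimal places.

909.12

Market equilibrium (private): 41.46 + 1.97Q = 225.51 - 3.46Q → Q_m = 33.8950.
Total external cost = ∫₀^{Q_m} (8.01 + 1.11Q) dQ = 8.01×33.8950 + ½×1.11×33.8950² = 909.1224.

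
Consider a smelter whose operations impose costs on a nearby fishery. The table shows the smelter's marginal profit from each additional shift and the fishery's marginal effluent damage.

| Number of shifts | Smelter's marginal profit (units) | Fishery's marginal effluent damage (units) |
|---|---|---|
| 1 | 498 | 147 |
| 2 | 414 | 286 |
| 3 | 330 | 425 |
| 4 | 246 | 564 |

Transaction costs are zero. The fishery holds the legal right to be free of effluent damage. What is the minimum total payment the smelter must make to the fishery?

433

Efficient level: marginal profit ≥ marginal effluent damage through level 2, so k* = 2.
With the fishery holding the right, the smelter must at least compensate total damage at k*: 147 + 286 = 433.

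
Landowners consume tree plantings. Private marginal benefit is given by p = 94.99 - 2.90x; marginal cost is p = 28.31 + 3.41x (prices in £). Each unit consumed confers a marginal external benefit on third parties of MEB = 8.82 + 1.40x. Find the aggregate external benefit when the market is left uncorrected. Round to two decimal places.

Market equilibrium (private): 28.31 + 3.41x = 94.99 - 2.90x → x_m = 10.5674.
Total external benefit = ∫₀^{x_m} (8.82 + 1.40x) dx = 8.82×10.5674 + ½×1.40×10.5674² = 171.3734.

£171.37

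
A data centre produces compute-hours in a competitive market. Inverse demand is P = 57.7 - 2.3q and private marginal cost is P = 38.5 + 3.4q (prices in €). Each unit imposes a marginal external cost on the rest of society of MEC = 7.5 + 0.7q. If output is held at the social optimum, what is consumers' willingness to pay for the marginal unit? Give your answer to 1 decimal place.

Social marginal cost = private MC + MEC = 46.0 + 4.1q.
Set SMC = demand: 46.0 + 4.1q = 57.7 - 2.3q → q* = 1.8281.
Consumer price on the demand curve at q*: 57.7 − 2.3×1.8281 = 53.4954.

P = €53.5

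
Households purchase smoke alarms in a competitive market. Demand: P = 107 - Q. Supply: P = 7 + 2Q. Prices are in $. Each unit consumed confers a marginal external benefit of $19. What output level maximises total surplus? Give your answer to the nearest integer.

Q* = 40

Social marginal benefit = demand + MEB = 126 - Q.
Set SMB = MC: 126 - Q = 7 + 2Q → Q* = 39.6667.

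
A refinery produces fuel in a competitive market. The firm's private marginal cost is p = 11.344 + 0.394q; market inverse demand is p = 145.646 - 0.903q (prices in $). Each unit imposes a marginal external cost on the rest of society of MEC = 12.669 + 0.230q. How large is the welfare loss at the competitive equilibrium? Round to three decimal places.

DWL = $435.875

Market equilibrium (private): 11.344 + 0.394q = 145.646 - 0.903q → q_m = 103.5482.
Social marginal cost = private MC + MEC = 24.013 + 0.624q.
Set SMC = demand: 24.013 + 0.624q = 145.646 - 0.903q → q* = 79.6549.
The welfare-loss triangle has base |q_m − q*| and height MEC(q_m) (the vertical gap between SMC and demand is zero at q* and MEC at q_m).
DWL = ½ × 23.8933 × 36.4851 = 435.8747.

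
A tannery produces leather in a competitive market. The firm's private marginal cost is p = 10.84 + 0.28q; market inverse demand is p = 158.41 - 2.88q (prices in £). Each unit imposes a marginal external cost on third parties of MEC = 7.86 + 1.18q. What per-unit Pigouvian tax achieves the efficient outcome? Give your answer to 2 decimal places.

Social marginal cost = private MC + MEC = 18.70 + 1.46q.
Set SMC = demand: 18.70 + 1.46q = 158.41 - 2.88q → q* = 32.1912.
The Pigouvian tax equals MEC at q*: 7.86 + 1.18×32.1912 = 45.8456.

tax = £45.85 per unit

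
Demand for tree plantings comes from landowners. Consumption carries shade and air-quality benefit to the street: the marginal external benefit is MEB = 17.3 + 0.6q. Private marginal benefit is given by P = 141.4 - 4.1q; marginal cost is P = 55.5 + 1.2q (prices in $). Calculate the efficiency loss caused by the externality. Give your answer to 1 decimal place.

DWL = $77.7

Market equilibrium (private): 55.5 + 1.2q = 141.4 - 4.1q → q_m = 16.2075.
Social marginal benefit = demand + MEB = 158.7 - 3.5q.
Set SMB = MC: 158.7 - 3.5q = 55.5 + 1.2q → q* = 21.9574.
The welfare-loss triangle has base |q_m − q*| and height MEB(q_m) (the vertical gap between SMB and MC is zero at q* and MEB at q_m).
DWL = ½ × 5.7499 × 27.0245 = 77.6941.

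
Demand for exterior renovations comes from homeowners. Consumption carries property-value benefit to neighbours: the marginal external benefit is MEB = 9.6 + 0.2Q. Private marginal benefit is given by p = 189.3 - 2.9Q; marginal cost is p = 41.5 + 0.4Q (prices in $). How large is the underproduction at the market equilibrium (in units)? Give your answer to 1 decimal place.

6.0 units

Market equilibrium (private): 41.5 + 0.4Q = 189.3 - 2.9Q → Q_m = 44.7879.
Social marginal benefit = demand + MEB = 198.9 - 2.7Q.
Set SMB = MC: 198.9 - 2.7Q = 41.5 + 0.4Q → Q* = 50.7742.
Gap = |44.7879 − 50.7742| = 5.9863.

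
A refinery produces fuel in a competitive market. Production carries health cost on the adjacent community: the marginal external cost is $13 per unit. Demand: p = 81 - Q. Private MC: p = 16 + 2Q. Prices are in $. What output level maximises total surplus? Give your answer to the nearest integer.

Social marginal cost = private MC + MEC = 29 + 2Q.
Set SMC = demand: 29 + 2Q = 81 - Q → Q* = 17.3333.

Q* = 17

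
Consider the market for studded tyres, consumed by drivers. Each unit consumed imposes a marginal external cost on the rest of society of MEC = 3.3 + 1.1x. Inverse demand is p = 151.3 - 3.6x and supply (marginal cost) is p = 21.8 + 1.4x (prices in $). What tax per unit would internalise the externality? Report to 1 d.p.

tax = $26.1 per unit

Social marginal benefit = demand − MEC = 148.0 - 4.7x.
Set SMB = MC: 148.0 - 4.7x = 21.8 + 1.4x → x* = 20.6885.
The Pigouvian tax equals MEC at x*: 3.3 + 1.1×20.6885 = 26.0574.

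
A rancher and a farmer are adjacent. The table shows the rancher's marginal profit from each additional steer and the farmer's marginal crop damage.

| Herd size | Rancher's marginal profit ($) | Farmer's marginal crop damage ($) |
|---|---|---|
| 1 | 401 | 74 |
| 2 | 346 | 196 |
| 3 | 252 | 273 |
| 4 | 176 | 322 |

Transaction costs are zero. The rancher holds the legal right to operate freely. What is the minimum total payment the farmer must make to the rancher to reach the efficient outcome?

Left alone the rancher would choose level 4 (marginal profit stays positive).
Efficient level: k* = 2 (marginal profit ≥ marginal crop damage through 2).
The farmer must at least cover the rancher's forgone profit from cutting 4→2: 252 + 176 = 428.

$428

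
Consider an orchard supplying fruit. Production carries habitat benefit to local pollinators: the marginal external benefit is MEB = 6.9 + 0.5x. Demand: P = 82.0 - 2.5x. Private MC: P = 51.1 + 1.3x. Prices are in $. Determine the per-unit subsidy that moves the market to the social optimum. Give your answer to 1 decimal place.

subsidy = $12.6 per unit

Social marginal cost = private MC − MEB = 44.2 + 0.8x.
Set SMC = demand: 44.2 + 0.8x = 82.0 - 2.5x → x* = 11.4545.
The Pigouvian subsidy equals MEB at x*: 6.9 + 0.5×11.4545 = 12.6273.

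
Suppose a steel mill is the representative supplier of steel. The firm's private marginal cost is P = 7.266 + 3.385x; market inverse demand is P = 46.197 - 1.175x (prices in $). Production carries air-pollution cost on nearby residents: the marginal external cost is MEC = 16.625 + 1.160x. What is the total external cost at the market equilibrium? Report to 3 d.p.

$184.212

Market equilibrium (private): 7.266 + 3.385x = 46.197 - 1.175x → x_m = 8.5375.
Total external cost = ∫₀^{x_m} (16.625 + 1.160x) dx = 16.625×8.5375 + ½×1.160×8.5375² = 184.2115.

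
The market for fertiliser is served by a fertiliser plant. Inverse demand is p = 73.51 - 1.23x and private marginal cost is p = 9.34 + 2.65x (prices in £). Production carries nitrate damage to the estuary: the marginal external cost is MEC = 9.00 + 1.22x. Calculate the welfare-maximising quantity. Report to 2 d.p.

Social marginal cost = private MC + MEC = 18.34 + 3.87x.
Set SMC = demand: 18.34 + 3.87x = 73.51 - 1.23x → x* = 10.8176.

x* = 10.82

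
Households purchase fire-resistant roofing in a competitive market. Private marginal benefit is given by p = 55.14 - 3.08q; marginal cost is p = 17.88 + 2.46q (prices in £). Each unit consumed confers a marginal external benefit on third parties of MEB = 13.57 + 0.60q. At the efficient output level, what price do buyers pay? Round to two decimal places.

P = £23.45

Social marginal benefit = demand + MEB = 68.71 - 2.48q.
Set SMB = MC: 68.71 - 2.48q = 17.88 + 2.46q → q* = 10.2895.
Consumer price on the demand curve at q*: 55.14 − 3.08×10.2895 = 23.4483.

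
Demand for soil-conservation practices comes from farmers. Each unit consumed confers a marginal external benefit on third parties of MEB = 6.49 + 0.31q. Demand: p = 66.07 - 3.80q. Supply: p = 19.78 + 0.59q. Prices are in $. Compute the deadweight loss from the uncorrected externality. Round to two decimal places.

DWL = $11.67

Market equilibrium (private): 19.78 + 0.59q = 66.07 - 3.80q → q_m = 10.5444.
Social marginal benefit = demand + MEB = 72.56 - 3.49q.
Set SMB = MC: 72.56 - 3.49q = 19.78 + 0.59q → q* = 12.9363.
Height of the DWL triangle at q_m is SMB(q_m) − MC(q_m) = MEB(q_m) = 9.7588.
DWL = ½ × 2.3919 × 9.7588 = 11.6710.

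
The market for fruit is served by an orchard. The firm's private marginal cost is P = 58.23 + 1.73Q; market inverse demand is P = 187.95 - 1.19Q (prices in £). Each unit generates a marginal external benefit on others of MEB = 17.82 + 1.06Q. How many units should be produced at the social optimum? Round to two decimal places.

Social marginal cost = private MC − MEB = 40.41 + 0.67Q.
Set SMC = demand: 40.41 + 0.67Q = 187.95 - 1.19Q → Q* = 79.3226.

Q* = 79.32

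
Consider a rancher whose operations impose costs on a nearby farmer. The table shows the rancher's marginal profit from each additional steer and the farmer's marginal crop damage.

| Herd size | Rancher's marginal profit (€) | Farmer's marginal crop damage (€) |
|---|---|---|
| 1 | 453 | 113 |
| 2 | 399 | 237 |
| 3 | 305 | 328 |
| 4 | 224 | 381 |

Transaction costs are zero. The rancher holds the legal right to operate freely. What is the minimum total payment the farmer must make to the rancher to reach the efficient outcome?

€529

Left alone the rancher would choose level 4 (marginal profit stays positive).
Efficient level: k* = 2 (marginal profit ≥ marginal crop damage through 2).
The farmer must at least cover the rancher's forgone profit from cutting 4→2: 305 + 224 = 529.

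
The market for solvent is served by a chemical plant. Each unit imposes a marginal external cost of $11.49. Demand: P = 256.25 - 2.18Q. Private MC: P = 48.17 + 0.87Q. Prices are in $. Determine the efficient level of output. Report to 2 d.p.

Q* = 64.46

Social marginal cost = private MC + MEC = 59.66 + 0.87Q.
Set SMC = demand: 59.66 + 0.87Q = 256.25 - 2.18Q → Q* = 64.4557.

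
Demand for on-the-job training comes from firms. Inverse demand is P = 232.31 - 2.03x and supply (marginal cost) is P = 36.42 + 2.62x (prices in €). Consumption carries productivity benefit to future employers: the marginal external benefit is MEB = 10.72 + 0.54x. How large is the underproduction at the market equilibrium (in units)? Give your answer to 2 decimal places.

Market equilibrium (private): 36.42 + 2.62x = 232.31 - 2.03x → x_m = 42.1269.
Social marginal benefit = demand + MEB = 243.03 - 1.49x.
Set SMB = MC: 243.03 - 1.49x = 36.42 + 2.62x → x* = 50.2701.
Gap = |42.1269 − 50.2701| = 8.1432.

8.14 units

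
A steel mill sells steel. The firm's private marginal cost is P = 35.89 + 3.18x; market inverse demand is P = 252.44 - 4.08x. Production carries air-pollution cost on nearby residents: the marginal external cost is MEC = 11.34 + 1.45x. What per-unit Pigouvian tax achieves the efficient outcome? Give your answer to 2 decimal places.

tax = 45.50 per unit

Social marginal cost = private MC + MEC = 47.23 + 4.63x.
Set SMC = demand: 47.23 + 4.63x = 252.44 - 4.08x → x* = 23.5603.
The Pigouvian tax equals MEC at x*: 11.34 + 1.45×23.5603 = 45.5024.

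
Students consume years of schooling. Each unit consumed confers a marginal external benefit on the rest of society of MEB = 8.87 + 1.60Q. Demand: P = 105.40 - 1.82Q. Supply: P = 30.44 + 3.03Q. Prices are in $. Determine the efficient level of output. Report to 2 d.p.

Q* = 25.79

Social marginal benefit = demand + MEB = 114.27 - 0.22Q.
Set SMB = MC: 114.27 - 0.22Q = 30.44 + 3.03Q → Q* = 25.7938.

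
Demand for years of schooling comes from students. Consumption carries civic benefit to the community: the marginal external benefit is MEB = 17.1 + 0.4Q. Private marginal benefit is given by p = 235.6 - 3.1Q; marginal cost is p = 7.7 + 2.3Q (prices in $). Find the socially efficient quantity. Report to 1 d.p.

Social marginal benefit = demand + MEB = 252.7 - 2.7Q.
Set SMB = MC: 252.7 - 2.7Q = 7.7 + 2.3Q → Q* = 49.0000.

Q* = 49.0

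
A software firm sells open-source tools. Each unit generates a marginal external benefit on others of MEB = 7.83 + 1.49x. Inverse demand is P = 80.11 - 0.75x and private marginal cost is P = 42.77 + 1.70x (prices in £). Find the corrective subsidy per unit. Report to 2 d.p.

Social marginal cost = private MC − MEB = 34.94 + 0.21x.
Set SMC = demand: 34.94 + 0.21x = 80.11 - 0.75x → x* = 47.0521.
The Pigouvian subsidy equals MEB at x*: 7.83 + 1.49×47.0521 = 77.9376.

subsidy = £77.94 per unit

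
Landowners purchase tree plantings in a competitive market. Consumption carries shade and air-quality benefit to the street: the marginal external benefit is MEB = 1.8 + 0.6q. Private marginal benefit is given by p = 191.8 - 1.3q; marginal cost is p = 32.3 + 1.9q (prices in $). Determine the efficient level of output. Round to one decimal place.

q* = 62.0

Social marginal benefit = demand + MEB = 193.6 - 0.7q.
Set SMB = MC: 193.6 - 0.7q = 32.3 + 1.9q → q* = 62.0385.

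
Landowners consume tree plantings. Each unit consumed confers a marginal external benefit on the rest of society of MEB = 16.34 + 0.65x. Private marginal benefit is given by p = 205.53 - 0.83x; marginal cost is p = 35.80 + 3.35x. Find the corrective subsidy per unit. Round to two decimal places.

subsidy = 50.60 per unit

Social marginal benefit = demand + MEB = 221.87 - 0.18x.
Set SMB = MC: 221.87 - 0.18x = 35.80 + 3.35x → x* = 52.7110.
The Pigouvian subsidy equals MEB at x*: 16.34 + 0.65×52.7110 = 50.6022.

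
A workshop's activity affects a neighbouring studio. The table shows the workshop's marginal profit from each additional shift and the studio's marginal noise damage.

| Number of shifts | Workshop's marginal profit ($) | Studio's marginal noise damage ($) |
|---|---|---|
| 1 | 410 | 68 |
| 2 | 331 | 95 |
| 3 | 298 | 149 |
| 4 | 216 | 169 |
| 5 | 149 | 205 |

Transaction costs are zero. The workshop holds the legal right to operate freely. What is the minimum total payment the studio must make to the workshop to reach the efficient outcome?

Left alone the workshop would choose level 5 (marginal profit stays positive).
Efficient level: k* = 4 (marginal profit ≥ marginal noise damage through 4).
The studio must at least cover the workshop's forgone profit from cutting 5→4: 149 = 149.

$149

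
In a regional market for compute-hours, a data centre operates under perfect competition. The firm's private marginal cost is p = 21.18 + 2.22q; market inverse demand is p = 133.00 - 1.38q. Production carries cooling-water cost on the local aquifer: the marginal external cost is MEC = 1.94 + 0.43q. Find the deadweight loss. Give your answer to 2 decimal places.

Market equilibrium (private): 21.18 + 2.22q = 133.00 - 1.38q → q_m = 31.0611.
Social marginal cost = private MC + MEC = 23.12 + 2.65q.
Set SMC = demand: 23.12 + 2.65q = 133.00 - 1.38q → q* = 27.2655.
The loss is the area between SMC and demand from q* to q_m; with linear curves that's a triangle of height MEC(q_m).
DWL = ½ × 3.7956 × 15.2963 = 29.0293.

DWL = 29.03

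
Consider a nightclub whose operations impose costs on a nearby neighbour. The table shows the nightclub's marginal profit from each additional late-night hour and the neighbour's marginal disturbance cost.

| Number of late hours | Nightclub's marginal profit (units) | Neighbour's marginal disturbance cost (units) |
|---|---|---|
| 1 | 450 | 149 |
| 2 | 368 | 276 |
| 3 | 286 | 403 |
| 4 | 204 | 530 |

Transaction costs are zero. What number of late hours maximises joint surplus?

Bargaining reaches the level where marginal profit last exceeds marginal disturbance cost.
That holds through level 2 (368 ≥ 276) but not at 3 (286 < 403).

2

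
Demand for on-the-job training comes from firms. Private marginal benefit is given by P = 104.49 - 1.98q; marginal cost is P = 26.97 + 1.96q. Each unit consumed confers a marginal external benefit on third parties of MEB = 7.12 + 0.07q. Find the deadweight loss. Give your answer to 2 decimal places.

DWL = 9.33

Market equilibrium (private): 26.97 + 1.96q = 104.49 - 1.98q → q_m = 19.6751.
Social marginal benefit = demand + MEB = 111.61 - 1.91q.
Set SMB = MC: 111.61 - 1.91q = 26.97 + 1.96q → q* = 21.8708.
The loss is the area between SMB and MC from q* to q_m; with linear curves that's a triangle of height MEB(q_m).
DWL = ½ × 2.1957 × 8.4973 = 9.3288.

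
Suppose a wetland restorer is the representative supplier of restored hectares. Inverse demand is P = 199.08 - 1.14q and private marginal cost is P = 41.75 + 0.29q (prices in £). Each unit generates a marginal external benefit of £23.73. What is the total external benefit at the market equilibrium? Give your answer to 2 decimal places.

£2610.80

Market equilibrium (private): 41.75 + 0.29q = 199.08 - 1.14q → q_m = 110.0210.
Total external benefit = MEB × q_m = 23.73 × 110.0210 = 2610.7983.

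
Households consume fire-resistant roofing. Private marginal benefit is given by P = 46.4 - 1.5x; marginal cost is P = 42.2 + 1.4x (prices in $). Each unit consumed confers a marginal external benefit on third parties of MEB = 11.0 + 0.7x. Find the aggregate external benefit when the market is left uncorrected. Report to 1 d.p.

$16.7

Market equilibrium (private): 42.2 + 1.4x = 46.4 - 1.5x → x_m = 1.4483.
Total external benefit = ∫₀^{x_m} (11.0 + 0.7x) dx = 11.0×1.4483 + ½×0.7×1.4483² = 16.6655.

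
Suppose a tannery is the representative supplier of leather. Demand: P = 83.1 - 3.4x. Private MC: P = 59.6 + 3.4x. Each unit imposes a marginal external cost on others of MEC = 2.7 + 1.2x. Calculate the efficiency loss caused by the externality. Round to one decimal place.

DWL = 2.9

Market equilibrium (private): 59.6 + 3.4x = 83.1 - 3.4x → x_m = 3.4559.
Social marginal cost = private MC + MEC = 62.3 + 4.6x.
Set SMC = demand: 62.3 + 4.6x = 83.1 - 3.4x → x* = 2.6000.
Between x* and x_m the wedge SMC − demand runs linearly from 0 to MEC(x_m), so the loss is a triangle.
DWL = ½ × 0.8559 × 6.8471 = 2.9302.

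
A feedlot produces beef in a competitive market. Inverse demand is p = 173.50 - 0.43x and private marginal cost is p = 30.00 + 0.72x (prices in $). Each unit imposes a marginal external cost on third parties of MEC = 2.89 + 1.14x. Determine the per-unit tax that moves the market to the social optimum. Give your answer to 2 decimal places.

tax = $72.89 per unit

Social marginal cost = private MC + MEC = 32.89 + 1.86x.
Set SMC = demand: 32.89 + 1.86x = 173.50 - 0.43x → x* = 61.4017.
The Pigouvian tax equals MEC at x*: 2.89 + 1.14×61.4017 = 72.8879.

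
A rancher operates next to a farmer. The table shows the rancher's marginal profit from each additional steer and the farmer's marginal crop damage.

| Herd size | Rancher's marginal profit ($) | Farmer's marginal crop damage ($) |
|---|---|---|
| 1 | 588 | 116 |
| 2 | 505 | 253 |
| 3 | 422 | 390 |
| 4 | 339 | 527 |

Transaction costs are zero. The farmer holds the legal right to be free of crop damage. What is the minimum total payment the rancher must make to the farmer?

Efficient level: marginal profit ≥ marginal crop damage through level 3, so k* = 3.
With the farmer holding the right, the rancher must at least compensate total damage at k*: 116 + 253 + 390 = 759.

$759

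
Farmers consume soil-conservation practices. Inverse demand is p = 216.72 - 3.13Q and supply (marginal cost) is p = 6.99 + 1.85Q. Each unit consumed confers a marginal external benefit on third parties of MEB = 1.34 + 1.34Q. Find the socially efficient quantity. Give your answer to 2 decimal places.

Social marginal benefit = demand + MEB = 218.06 - 1.79Q.
Set SMB = MC: 218.06 - 1.79Q = 6.99 + 1.85Q → Q* = 57.9863.

Q* = 57.99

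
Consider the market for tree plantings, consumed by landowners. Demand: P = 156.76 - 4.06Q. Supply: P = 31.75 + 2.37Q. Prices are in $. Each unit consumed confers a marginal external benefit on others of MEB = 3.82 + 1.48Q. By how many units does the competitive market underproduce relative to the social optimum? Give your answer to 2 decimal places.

6.58 units

Market equilibrium (private): 31.75 + 2.37Q = 156.76 - 4.06Q → Q_m = 19.4417.
Social marginal benefit = demand + MEB = 160.58 - 2.58Q.
Set SMB = MC: 160.58 - 2.58Q = 31.75 + 2.37Q → Q* = 26.0263.
Gap = |19.4417 − 26.0263| = 6.5846.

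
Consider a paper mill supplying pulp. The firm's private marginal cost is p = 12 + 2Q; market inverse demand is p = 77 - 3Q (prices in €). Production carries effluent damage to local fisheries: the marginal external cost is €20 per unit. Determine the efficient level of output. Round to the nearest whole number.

Social marginal cost = private MC + MEC = 32 + 2Q.
Set SMC = demand: 32 + 2Q = 77 - 3Q → Q* = 9.0000.

Q* = 9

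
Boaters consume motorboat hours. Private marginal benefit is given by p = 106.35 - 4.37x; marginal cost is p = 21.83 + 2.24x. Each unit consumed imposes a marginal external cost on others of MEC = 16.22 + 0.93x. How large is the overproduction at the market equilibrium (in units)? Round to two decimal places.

Market equilibrium (private): 21.83 + 2.24x = 106.35 - 4.37x → x_m = 12.7867.
Social marginal benefit = demand − MEC = 90.13 - 5.30x.
Set SMB = MC: 90.13 - 5.30x = 21.83 + 2.24x → x* = 9.0584.
Gap = |12.7867 − 9.0584| = 3.7283.

3.73 units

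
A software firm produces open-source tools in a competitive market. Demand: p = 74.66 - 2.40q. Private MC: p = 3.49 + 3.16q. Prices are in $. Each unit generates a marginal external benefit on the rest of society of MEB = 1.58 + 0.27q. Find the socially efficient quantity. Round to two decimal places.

q* = 13.75

Social marginal cost = private MC − MEB = 1.91 + 2.89q.
Set SMC = demand: 1.91 + 2.89q = 74.66 - 2.40q → q* = 13.7524.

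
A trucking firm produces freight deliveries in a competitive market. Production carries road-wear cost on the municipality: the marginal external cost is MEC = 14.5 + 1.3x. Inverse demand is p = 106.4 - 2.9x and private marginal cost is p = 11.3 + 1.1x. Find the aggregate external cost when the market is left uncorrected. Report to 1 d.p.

Market equilibrium (private): 11.3 + 1.1x = 106.4 - 2.9x → x_m = 23.7750.
Total external cost = ∫₀^{x_m} (14.5 + 1.3x) dx = 14.5×23.7750 + ½×1.3×23.7750² = 712.1504.

712.2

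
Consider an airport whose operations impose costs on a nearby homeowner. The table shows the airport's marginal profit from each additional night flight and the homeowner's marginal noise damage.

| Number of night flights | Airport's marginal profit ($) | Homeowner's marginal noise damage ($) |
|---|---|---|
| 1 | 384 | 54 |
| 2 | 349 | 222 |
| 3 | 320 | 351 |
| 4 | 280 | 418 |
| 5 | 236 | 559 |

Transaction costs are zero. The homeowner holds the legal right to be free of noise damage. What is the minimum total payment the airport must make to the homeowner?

Efficient level: marginal profit ≥ marginal noise damage through level 2, so k* = 2.
With the homeowner holding the right, the airport must at least compensate total damage at k*: 54 + 222 = 276.

$276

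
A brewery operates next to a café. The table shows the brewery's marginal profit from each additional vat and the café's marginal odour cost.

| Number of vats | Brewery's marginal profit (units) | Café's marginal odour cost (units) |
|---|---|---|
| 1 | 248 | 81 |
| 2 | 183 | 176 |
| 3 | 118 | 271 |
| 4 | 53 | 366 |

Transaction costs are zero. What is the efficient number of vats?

Bargaining reaches the level where marginal profit last exceeds marginal odour cost.
That holds through level 2 (183 ≥ 176) but not at 3 (118 < 271).

2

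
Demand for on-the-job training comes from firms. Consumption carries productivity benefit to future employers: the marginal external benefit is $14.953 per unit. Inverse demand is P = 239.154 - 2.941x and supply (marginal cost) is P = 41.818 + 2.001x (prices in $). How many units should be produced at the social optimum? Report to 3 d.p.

Social marginal benefit = demand + MEB = 254.107 - 2.941x.
Set SMB = MC: 254.107 - 2.941x = 41.818 + 2.001x → x* = 42.9561.

x* = 42.956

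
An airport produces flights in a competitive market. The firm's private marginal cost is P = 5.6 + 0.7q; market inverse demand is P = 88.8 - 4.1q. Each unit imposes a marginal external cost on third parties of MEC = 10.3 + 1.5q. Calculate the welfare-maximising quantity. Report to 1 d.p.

Social marginal cost = private MC + MEC = 15.9 + 2.2q.
Set SMC = demand: 15.9 + 2.2q = 88.8 - 4.1q → q* = 11.5714.

q* = 11.6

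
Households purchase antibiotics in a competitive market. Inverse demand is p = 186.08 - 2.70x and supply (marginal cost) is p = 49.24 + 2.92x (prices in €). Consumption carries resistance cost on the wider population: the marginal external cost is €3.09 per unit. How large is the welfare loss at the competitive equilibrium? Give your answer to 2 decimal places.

Market equilibrium (private): 49.24 + 2.92x = 186.08 - 2.70x → x_m = 24.3488.
Social marginal benefit = demand − MEC = 182.99 - 2.70x.
Set SMB = MC: 182.99 - 2.70x = 49.24 + 2.92x → x* = 23.7989.
Between x* and x_m the wedge MC − SMB runs linearly from 0 to MEC(x_m), so the loss is a triangle.
DWL = ½ × 0.5499 × 3.0900 = 0.8496.

DWL = €0.85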